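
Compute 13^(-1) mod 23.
Since 23 is prime, by Fermat 13^(-1) ≡ 13^{21} ≡ 16 mod 23. Verify: 13 × 16 = 208 ≡ 1 mod 23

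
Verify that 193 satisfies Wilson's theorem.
(192)! mod 193 = 192. Since this equals -1 (mod 193), Wilson confirms 193 is prime.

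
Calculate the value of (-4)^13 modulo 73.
By repeated squaring mod 73: (-4)^{1}≡69, (-4)^{2}≡16, (-4)^{4}≡37, (-4)^{8}≡55. Then (-4)^{13} = (-4)^{8+4+1} ≡ 55 × 37 × 69 ≡ 36 mod 73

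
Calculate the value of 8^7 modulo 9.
By repeated squaring (mod 9): 8^{1}≡8, 8^{2}≡1, 8^{4}≡1. Then 8^{7} = 8^{4+2+1} ≡ 1 × 1 × 8 ≡ 8 (mod 9)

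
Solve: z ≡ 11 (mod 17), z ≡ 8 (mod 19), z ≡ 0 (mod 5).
M = 17 × 19 × 5 = 1615. M₁ = 95, y₁ ≡ 12 (mod 17). M₂ = 85, y₂ ≡ 17 (mod 19). M₃ = 323, y₃ ≡ 2 (mod 5). z = 11×95×12 + 8×85×17 + 0×323×2 ≡ 1490 (mod 1615)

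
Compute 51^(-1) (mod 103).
Since 103 is prime, by Fermat 51^(-1) ≡ 51^{101} ≡ 101 (mod 103). Verify: 51 × 101 = 5151 ≡ 1 (mod 103)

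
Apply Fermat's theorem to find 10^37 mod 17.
By Fermat: 10^{16} ≡ 1 mod 17. 37 = 2×16 + 5. So 10^{37} ≡ 10^{5} ≡ 6 mod 17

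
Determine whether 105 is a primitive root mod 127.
105^{18} ≡ 1 (mod 127) and 18 < 126, so ord_127(105) = 18 ≠ 126 and 105 is not a primitive root.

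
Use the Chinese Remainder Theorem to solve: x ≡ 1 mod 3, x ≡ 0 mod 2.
M = 3 × 2 = 6. M₁ = 2, y₁ ≡ 2 mod 3. M₂ = 3, y₂ ≡ 1 mod 2. x = 1×2×2 + 0×3×1 ≡ 4 mod 6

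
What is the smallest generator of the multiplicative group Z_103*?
g = 5. Powers: [5, 25, 22, 7, 35, 72, ...] generates all 102 non-zero residues.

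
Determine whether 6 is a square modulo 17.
By Euler's criterion: 6^{8} ≡ 16 mod 17. Since this equals -1 (≡ 16), 6 is not a QR.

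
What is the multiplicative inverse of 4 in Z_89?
Since 89 is prime, by Fermat 4^(-1) ≡ 4^{87} ≡ 67 (mod 89). Verify: 4 × 67 = 268 ≡ 1 (mod 89)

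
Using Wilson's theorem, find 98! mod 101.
(100)! = (98)! × (99) × (100) ≡ -1 (mod 101). So (98)! ≡ -1 × [(100)(99)]^(-1) ≡ 50 (mod 101)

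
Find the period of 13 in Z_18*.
Powers of 13 mod 18: 13^1≡13, 13^2≡7, 13^3≡1. Order = 3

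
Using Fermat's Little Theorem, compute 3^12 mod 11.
By Fermat: 3^{10} ≡ 1 (mod 11). So 3^{12} = 3^{10} · 3^{2} ≡ 3^{2} ≡ 9 (mod 11)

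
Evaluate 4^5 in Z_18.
By repeated squaring (mod 18): 4^{1}≡4, 4^{2}≡16, 4^{4}≡4. Then 4^{5} = 4^{4+1} ≡ 4 × 4 ≡ 16 (mod 18)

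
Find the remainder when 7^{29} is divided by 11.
By Fermat: 7^{10} ≡ 1 mod 11. 29 = 2×10 + 9. So 7^{29} ≡ 7^{9} ≡ 8 mod 11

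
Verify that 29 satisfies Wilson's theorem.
(28)! mod 29 = 28. Since this equals -1 mod 29, Wilson confirms 29 is prime.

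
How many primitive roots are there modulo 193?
There are φ(193-1) = φ(192) = 64 primitive roots modulo 193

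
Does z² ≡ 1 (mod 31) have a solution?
By Euler's criterion: 1^{15} ≡ 1 (mod 31). Since this equals 1, 1 is a QR.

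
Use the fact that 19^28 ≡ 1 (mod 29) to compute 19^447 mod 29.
By Fermat: 19^{28} ≡ 1 (mod 29). 447 ≡ 27 (mod 28). So 19^{447} ≡ 19^{27} ≡ 26 (mod 29)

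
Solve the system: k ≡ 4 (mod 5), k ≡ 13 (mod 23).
M = 5 × 23 = 115. M₁ = 23, y₁ ≡ 2 (mod 5). M₂ = 5, y₂ ≡ 14 (mod 23). k = 4×23×2 + 13×5×14 ≡ 59 (mod 115)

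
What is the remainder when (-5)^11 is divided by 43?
By repeated squaring mod 43: (-5)^{1}≡38, (-5)^{2}≡25, (-5)^{4}≡23, (-5)^{8}≡13. Then (-5)^{11} = (-5)^{8+2+1} ≡ 13 × 25 × 38 ≡ 9 mod 43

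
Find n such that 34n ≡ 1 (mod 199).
Since 199 is prime, by Fermat 34^(-1) ≡ 34^{197} ≡ 41 (mod 199). Verify: 34 × 41 = 1394 ≡ 1 (mod 199)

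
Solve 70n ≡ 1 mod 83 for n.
Since 83 is prime, by Fermat 70^(-1) ≡ 70^{81} ≡ 51 mod 83. Verify: 70 × 51 = 3570 ≡ 1 mod 83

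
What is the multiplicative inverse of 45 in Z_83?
Since 83 is prime, by Fermat 45^(-1) ≡ 45^{81} ≡ 24 (mod 83). Verify: 45 × 24 = 1080 ≡ 1 (mod 83)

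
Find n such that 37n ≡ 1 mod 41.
Since 41 is prime, by Fermat 37^(-1) ≡ 37^{39} ≡ 10 mod 41. Verify: 37 × 10 = 370 ≡ 1 mod 41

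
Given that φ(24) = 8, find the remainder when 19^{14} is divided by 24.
By Euler: 19^{8} ≡ 1 mod 24 since gcd(19, 24) = 1. 14 = 1×8 + 6. So 19^{14} ≡ 19^{6} ≡ 1 mod 24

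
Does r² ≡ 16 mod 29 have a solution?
By Euler's criterion: 16^{14} ≡ 1 mod 29. Since this equals 1, 16 is a QR.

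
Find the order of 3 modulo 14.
Powers of 3 mod 14: 3^1≡3, 3^2≡9, 3^3≡13, 3^4≡11, 3^5≡5, 3^6≡1. So the order of 3 is 6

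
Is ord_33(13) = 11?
Powers of 13 mod 33: 13^1≡13, 13^2≡4, 13^3≡19, 13^4≡16, 13^5≡10, 13^6≡31, 13^7≡7, 13^8≡25, 13^9≡28, 13^10≡1. Already 13^10≡1, so the order is 10 < 11. No, the actual order is 10.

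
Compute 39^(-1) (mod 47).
Since 47 is prime, by Fermat 39^(-1) ≡ 39^{45} ≡ 41 (mod 47). Verify: 39 × 41 = 1599 ≡ 1 (mod 47)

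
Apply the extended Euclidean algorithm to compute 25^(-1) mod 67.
Extended GCD: 25(-8) + 67(3) = 1. So 25^(-1) ≡ -8 ≡ 59 (mod 67). Verify: 25 × 59 = 1475 ≡ 1 (mod 67)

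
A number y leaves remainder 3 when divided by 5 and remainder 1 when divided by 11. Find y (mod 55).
M = 5 × 11 = 55. M₁ = 11, y₁ ≡ 1 (mod 5). M₂ = 5, y₂ ≡ 9 (mod 11). y = 3×11×1 + 1×5×9 ≡ 23 (mod 55)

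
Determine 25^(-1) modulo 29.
Since 29 is prime, by Fermat 25^(-1) ≡ 25^{27} ≡ 7 mod 29. Verify: 25 × 7 = 175 ≡ 1 mod 29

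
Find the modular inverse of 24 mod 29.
Since 29 is prime, by Fermat 24^(-1) ≡ 24^{27} ≡ 23 mod 29. Verify: 24 × 23 = 552 ≡ 1 mod 29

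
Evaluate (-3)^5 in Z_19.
By repeated squaring mod 19: (-3)^{1}≡16, (-3)^{2}≡9, (-3)^{4}≡5. Then (-3)^{5} = (-3)^{4+1} ≡ 5 × 16 ≡ 4 mod 19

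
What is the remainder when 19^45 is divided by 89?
By repeated squaring mod 89: 19^{1}≡19, 19^{2}≡5, 19^{4}≡25, 19^{8}≡2, 19^{16}≡4, 19^{32}≡16. Then 19^{45} = 19^{32+8+4+1} ≡ 16 × 2 × 25 × 19 ≡ 70 mod 89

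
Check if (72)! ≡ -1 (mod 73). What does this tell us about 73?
(72)! mod 73 = 72. Since this equals -1 (mod 73), Wilson confirms 73 is prime.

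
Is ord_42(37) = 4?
Powers of 37 mod 42: 37^1≡37, 37^2≡25, 37^3≡1. Already 37^3≡1, so the order is 3 < 4. No, the actual order is 3.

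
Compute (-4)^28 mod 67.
By repeated squaring (mod 67): (-4)^{1}≡63, (-4)^{2}≡16, (-4)^{4}≡55, (-4)^{8}≡10, (-4)^{16}≡33. Then (-4)^{28} = (-4)^{16+8+4} ≡ 33 × 10 × 55 ≡ 60 (mod 67)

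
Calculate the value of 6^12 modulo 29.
By repeated squaring (mod 29): 6^{1}≡6, 6^{2}≡7, 6^{4}≡20, 6^{8}≡23. Then 6^{12} = 6^{8+4} ≡ 23 × 20 ≡ 25 (mod 29)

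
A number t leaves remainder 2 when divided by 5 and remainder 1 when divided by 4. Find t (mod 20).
M = 5 × 4 = 20. M₁ = 4, y₁ ≡ 4 (mod 5). M₂ = 5, y₂ ≡ 1 (mod 4). t = 2×4×4 + 1×5×1 ≡ 17 (mod 20)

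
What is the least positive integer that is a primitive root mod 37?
g = 2. For each prime q|36: 2^{18}≡36, 2^{12}≡26, none ≡ 1, so ord_37(2) = 36 and 2 is a primitive root.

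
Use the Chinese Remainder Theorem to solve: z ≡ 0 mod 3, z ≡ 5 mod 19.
M = 3 × 19 = 57. M₁ = 19, y₁ ≡ 1 mod 3. M₂ = 3, y₂ ≡ 13 mod 19. z = 0×19×1 + 5×3×13 ≡ 24 mod 57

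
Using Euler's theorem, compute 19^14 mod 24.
By Euler: 19^{8} ≡ 1 mod 24 since gcd(19, 24) = 1. 14 = 1×8 + 6. So 19^{14} ≡ 19^{6} ≡ 1 mod 24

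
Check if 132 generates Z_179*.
ord_179(132) divides 178. For each prime q|178: 132^{89}≡178, 132^{2}≡61, none ≡ 1. So 132 has order 178 and is a primitive root mod 179.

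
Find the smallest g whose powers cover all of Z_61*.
g = 2. Powers: [2, 4, 8, 16, 32, 3, 6, 12, ...] generates all 60 non-zero residues.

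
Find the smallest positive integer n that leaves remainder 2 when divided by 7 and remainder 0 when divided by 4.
M = 7 × 4 = 28. M₁ = 4, y₁ ≡ 2 (mod 7). M₂ = 7, y₂ ≡ 3 (mod 4). n = 2×4×2 + 0×7×3 ≡ 16 (mod 28)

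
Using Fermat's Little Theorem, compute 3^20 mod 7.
By Fermat: 3^{6} ≡ 1 (mod 7). 20 = 3×6 + 2. So 3^{20} ≡ 3^{2} ≡ 2 (mod 7)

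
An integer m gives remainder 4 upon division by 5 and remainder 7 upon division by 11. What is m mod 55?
M = 5 × 11 = 55. M₁ = 11, y₁ ≡ 1 mod 5. M₂ = 5, y₂ ≡ 9 mod 11. m = 4×11×1 + 7×5×9 ≡ 29 mod 55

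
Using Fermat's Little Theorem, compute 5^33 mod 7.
By Fermat: 5^{6} ≡ 1 (mod 7). 33 = 5×6 + 3. So 5^{33} ≡ 5^{3} ≡ 6 (mod 7)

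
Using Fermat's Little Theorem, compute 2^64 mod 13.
By Fermat: 2^{12} ≡ 1 mod 13. 64 = 5×12 + 4. So 2^{64} ≡ 2^{4} ≡ 3 mod 13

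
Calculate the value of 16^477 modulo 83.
Using Fermat: 16^{82} ≡ 1 mod 83. 477 ≡ 67 mod 82. So 16^{477} ≡ 16^{67} ≡ 65 mod 83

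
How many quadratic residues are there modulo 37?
Exactly half the non-zero residues mod a prime are QRs: (37-1)/2 = 18.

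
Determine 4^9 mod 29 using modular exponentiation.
By repeated squaring (mod 29): 4^{1}≡4, 4^{2}≡16, 4^{4}≡24, 4^{8}≡25. Then 4^{9} = 4^{8+1} ≡ 25 × 4 ≡ 13 (mod 29)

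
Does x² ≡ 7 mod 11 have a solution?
By Euler's criterion: 7^{5} ≡ 10 mod 11. Since this equals -1 (≡ 10), 7 is not a QR.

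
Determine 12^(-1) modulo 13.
Since 13 is prime, by Fermat 12^(-1) ≡ 12^{11} ≡ 12 (mod 13). Verify: 12 × 12 = 144 ≡ 1 (mod 13)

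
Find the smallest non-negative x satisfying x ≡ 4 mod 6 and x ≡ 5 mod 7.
M = 6 × 7 = 42. M₁ = 7, y₁ ≡ 1 mod 6. M₂ = 6, y₂ ≡ 6 mod 7. x = 4×7×1 + 5×6×6 ≡ 40 mod 42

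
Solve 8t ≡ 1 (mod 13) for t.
Since 13 is prime, by Fermat 8^(-1) ≡ 8^{11} ≡ 5 (mod 13). Verify: 8 × 5 = 40 ≡ 1 (mod 13)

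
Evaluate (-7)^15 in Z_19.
By repeated squaring (mod 19): (-7)^{1}≡12, (-7)^{2}≡11, (-7)^{4}≡7, (-7)^{8}≡11. Then (-7)^{15} = (-7)^{8+4+2+1} ≡ 11 × 7 × 11 × 12 ≡ 18 (mod 19)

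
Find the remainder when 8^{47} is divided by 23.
By Fermat: 8^{22} ≡ 1 mod 23. 47 = 2×22 + 3. So 8^{47} ≡ 8^{3} ≡ 6 mod 23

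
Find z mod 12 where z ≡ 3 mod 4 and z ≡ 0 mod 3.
M = 4 × 3 = 12. M₁ = 3, y₁ ≡ 3 mod 4. M₂ = 4, y₂ ≡ 1 mod 3. z = 3×3×3 + 0×4×1 ≡ 3 mod 12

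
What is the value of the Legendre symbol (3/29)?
(3/29) = 3^{14} mod 29 = -1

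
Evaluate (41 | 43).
(41/43) = 41^{21} mod 43 = 1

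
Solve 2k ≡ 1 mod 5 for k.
Since 5 is prime, by Fermat 2^(-1) ≡ 2^{3} ≡ 3 mod 5. Verify: 2 × 3 = 6 ≡ 1 mod 5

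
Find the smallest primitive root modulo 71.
g = 7. For each prime q|70: 7^{35}≡70, 7^{14}≡54, 7^{10}≡45, none ≡ 1, so ord_71(7) = 70 and 7 is a primitive root.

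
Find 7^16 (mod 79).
By repeated squaring (mod 79): 7^{1}≡7, 7^{2}≡49, 7^{4}≡31, 7^{8}≡13, 7^{16}≡11. So 7^{16} ≡ 11 (mod 79)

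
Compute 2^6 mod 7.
Using Fermat: 2^{6} ≡ 1 mod 7. 6 ≡ 0 mod 6. So 2^{6} ≡ 2^{0} ≡ 1 mod 7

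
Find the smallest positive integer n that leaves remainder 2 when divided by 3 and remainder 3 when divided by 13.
M = 3 × 13 = 39. M₁ = 13, y₁ ≡ 1 mod 3. M₂ = 3, y₂ ≡ 9 mod 13. n = 2×13×1 + 3×3×9 ≡ 29 mod 39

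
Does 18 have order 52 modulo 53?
ord_53(18) divides 52. For each prime q|52: 18^{26}≡52, 18^{4}≡36, none ≡ 1. So 18 has order 52 and is a primitive root mod 53.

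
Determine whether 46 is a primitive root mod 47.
46^{2} ≡ 1 mod 47 and 2 < 46, so ord_47(46) = 2 ≠ 46 and 46 is not a primitive root.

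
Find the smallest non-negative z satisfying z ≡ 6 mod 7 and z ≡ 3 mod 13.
M = 7 × 13 = 91. M₁ = 13, y₁ ≡ 6 mod 7. M₂ = 7, y₂ ≡ 2 mod 13. z = 6×13×6 + 3×7×2 ≡ 55 mod 91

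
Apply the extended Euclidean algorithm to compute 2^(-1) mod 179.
Extended GCD: 2(-89) + 179(1) = 1. So 2^(-1) ≡ -89 ≡ 90 (mod 179). Verify: 2 × 90 = 180 ≡ 1 (mod 179)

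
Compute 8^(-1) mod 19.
Since 19 is prime, by Fermat 8^(-1) ≡ 8^{17} ≡ 12 mod 19. Verify: 8 × 12 = 96 ≡ 1 mod 19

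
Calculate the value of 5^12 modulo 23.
By repeated squaring mod 23: 5^{1}≡5, 5^{2}≡2, 5^{4}≡4, 5^{8}≡16. Then 5^{12} = 5^{8+4} ≡ 16 × 4 ≡ 18 mod 23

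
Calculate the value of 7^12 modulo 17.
By repeated squaring mod 17: 7^{1}≡7, 7^{2}≡15, 7^{4}≡4, 7^{8}≡16. Then 7^{12} = 7^{8+4} ≡ 16 × 4 ≡ 13 mod 17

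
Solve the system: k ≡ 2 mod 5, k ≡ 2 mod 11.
M = 5 × 11 = 55. M₁ = 11, y₁ ≡ 1 mod 5. M₂ = 5, y₂ ≡ 9 mod 11. k = 2×11×1 + 2×5×9 ≡ 2 mod 55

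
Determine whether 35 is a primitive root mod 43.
35^{7} ≡ 1 mod 43 and 7 < 42, so ord_43(35) = 7 ≠ 42 and 35 is not a primitive root.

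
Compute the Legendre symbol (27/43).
(27/43) = 27^{21} mod 43 = -1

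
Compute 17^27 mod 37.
By repeated squaring mod 37: 17^{1}≡17, 17^{2}≡30, 17^{4}≡12, 17^{8}≡33, 17^{16}≡16. Then 17^{27} = 17^{16+8+2+1} ≡ 16 × 33 × 30 × 17 ≡ 31 mod 37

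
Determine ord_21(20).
Powers of 20 mod 21: 20^1≡20, 20^2≡1. Order = 2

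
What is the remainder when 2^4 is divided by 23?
2^{4} = 16 ≡ 16 mod 23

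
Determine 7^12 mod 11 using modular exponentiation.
Using Fermat: 7^{10} ≡ 1 mod 11. 12 ≡ 2 mod 10. So 7^{12} ≡ 7^{2} ≡ 5 mod 11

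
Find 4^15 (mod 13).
Using Fermat: 4^{12} ≡ 1 (mod 13). 15 ≡ 3 (mod 12). So 4^{15} ≡ 4^{3} ≡ 12 (mod 13)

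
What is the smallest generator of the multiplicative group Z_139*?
g = 2. Powers: [2, 4, 8, 16, 32, 64, 128, ...] generates all 138 non-zero residues.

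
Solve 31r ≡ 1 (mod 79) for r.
Since 79 is prime, by Fermat 31^(-1) ≡ 31^{77} ≡ 51 (mod 79). Verify: 31 × 51 = 1581 ≡ 1 (mod 79)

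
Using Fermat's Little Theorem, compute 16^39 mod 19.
By Fermat: 16^{18} ≡ 1 mod 19. 39 = 2×18 + 3. So 16^{39} ≡ 16^{3} ≡ 11 mod 19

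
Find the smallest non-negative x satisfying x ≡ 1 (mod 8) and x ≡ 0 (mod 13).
M = 8 × 13 = 104. M₁ = 13, y₁ ≡ 5 (mod 8). M₂ = 8, y₂ ≡ 5 (mod 13). x = 1×13×5 + 0×8×5 ≡ 65 (mod 104)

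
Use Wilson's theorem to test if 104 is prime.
(103)! mod 104 = 0. Since 0 ≢ -1 mod 104, 104 is not prime.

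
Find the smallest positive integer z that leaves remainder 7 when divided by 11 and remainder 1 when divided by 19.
M = 11 × 19 = 209. M₁ = 19, y₁ ≡ 7 mod 11. M₂ = 11, y₂ ≡ 7 mod 19. z = 7×19×7 + 1×11×7 ≡ 172 mod 209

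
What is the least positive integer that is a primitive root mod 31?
g = 3. For each prime q|30: 3^{15}≡30, 3^{10}≡25, 3^{6}≡16, none ≡ 1, so ord_31(3) = 30 and 3 is a primitive root.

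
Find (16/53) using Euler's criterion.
(16/53) = 16^{26} mod 53 = 1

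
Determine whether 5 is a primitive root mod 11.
5^{5} ≡ 1 mod 11 and 5 < 10, so ord_11(5) = 5 ≠ 10 and 5 is not a primitive root.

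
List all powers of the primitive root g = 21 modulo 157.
21^1, 21^2, ..., 21^{156} mod 157: [21, 127, 155, 115, 60, 4, 84, 37, 149, 146, 83, 16, 22, 148, 125, 113, 18, 64, 88, 121, 29, 138, 72, 99, 38, 13, 116, 81, 131, 82, 152, 52, 150, 10, 53, 14, 137, 51, 129, 40, 55, 56, 77, 47, 45, 3, 63, 67, 151, 31, 23, 12, 95, 111, 133, 124, 92, 48, 66, 130, 61, 25, 54, 35, 107, 49, 87, 100, 59, 140, 114, 39, 34, 86, 79, 89, 142, 156, 136, 30, 2, 42, 97, 153, 73, 120, 8, 11, 74, 141, 135, 9, 32, 44, 139, 93, 69, 36, 128, 19, 85, 58, 119, 144, 41, 76, 26, 75, 5, 105, 7, 147, 104, 143, 20, 106, 28, 117, 102, 101, 80, 110, 112, 154, 94, 90, 6, 126, 134, 145, 62, 46, 24, 33, 65, 109, 91, 27, 96, 132, 103, 122, 50, 108, 70, 57, 98, 17, 43, 118, 123, 71, 78, 68, 15, 1]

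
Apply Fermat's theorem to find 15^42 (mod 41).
By Fermat: 15^{40} ≡ 1 (mod 41). So 15^{42} = 15^{40} · 15^{2} ≡ 15^{2} ≡ 20 (mod 41)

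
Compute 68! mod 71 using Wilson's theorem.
(70)! = (68)! × (69) × (70) ≡ -1 mod 71. So (68)! ≡ -1 × [(70)(69)]^(-1) ≡ 35 mod 71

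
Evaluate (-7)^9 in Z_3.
Using Fermat: (-7)^{2} ≡ 1 (mod 3). 9 ≡ 1 (mod 2). So (-7)^{9} ≡ (-7)^{1} ≡ 2 (mod 3)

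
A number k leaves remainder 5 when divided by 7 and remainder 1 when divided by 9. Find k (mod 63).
M = 7 × 9 = 63. M₁ = 9, y₁ ≡ 4 (mod 7). M₂ = 7, y₂ ≡ 4 (mod 9). k = 5×9×4 + 1×7×4 ≡ 19 (mod 63)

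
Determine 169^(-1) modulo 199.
Since 199 is prime, by Fermat 169^(-1) ≡ 169^{197} ≡ 126 (mod 199). Verify: 169 × 126 = 21294 ≡ 1 (mod 199)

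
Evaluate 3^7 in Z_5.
Using Fermat: 3^{4} ≡ 1 mod 5. 7 ≡ 3 mod 4. So 3^{7} ≡ 3^{3} ≡ 2 mod 5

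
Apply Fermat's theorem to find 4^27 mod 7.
By Fermat: 4^{6} ≡ 1 mod 7. 27 = 4×6 + 3. So 4^{27} ≡ 4^{3} ≡ 1 mod 7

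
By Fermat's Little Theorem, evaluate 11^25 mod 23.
By Fermat: 11^{22} ≡ 1 mod 23. So 11^{25} = 11^{22} · 11^{3} ≡ 11^{3} ≡ 20 mod 23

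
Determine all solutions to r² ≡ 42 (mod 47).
The square roots of 42 mod 47 are 18 and 29. Verify: 18² = 324 ≡ 42 (mod 47)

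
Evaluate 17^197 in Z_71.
Using Fermat: 17^{70} ≡ 1 (mod 71). 197 ≡ 57 (mod 70). So 17^{197} ≡ 17^{57} ≡ 66 (mod 71)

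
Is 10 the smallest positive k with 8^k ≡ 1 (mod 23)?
Powers of 8 mod 23: 8^1≡8, 8^2≡18, 8^3≡6, 8^4≡2, 8^5≡16, 8^6≡13, 8^7≡12, 8^8≡4, 8^9≡9, 8^10≡3, 8^11≡1. 8^10≡3≢1, so ord ≠ 10. No, the actual order is 11.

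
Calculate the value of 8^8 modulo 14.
By repeated squaring (mod 14): 8^{1}≡8, 8^{2}≡8, 8^{4}≡8, 8^{8}≡8. So 8^{8} ≡ 8 (mod 14)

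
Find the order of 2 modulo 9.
Powers of 2 mod 9: 2^1≡2, 2^2≡4, 2^3≡8, 2^4≡7, 2^5≡5, 2^6≡1. Order = 6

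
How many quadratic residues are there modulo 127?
For prime 127, there are (p-1)/2 = (127-1)/2 = 63 quadratic residues (excluding 0).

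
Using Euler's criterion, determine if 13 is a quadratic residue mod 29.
By Euler's criterion: 13^{14} ≡ 1 mod 29. Since this equals 1, 13 is a QR.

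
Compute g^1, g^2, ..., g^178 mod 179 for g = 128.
128^1, 128^2, ..., 128^{178} mod 179: [128, 95, 167, 75, 113, 144, 174, 76, 62, 60, 162, 151, 175, 25, 157, 48, 58, 85, 140, 20, 54, 110, 118, 68, 112, 16, 79, 88, 166, 126, 18, 156, 99, 142, 97, 65, 86, 89, 115, 42, 6, 52, 33, 107, 92, 141, 148, 149, 98, 14, 2, 77, 11, 155, 150, 47, 109, 169, 152, 124, 120, 145, 123, 171, 50, 135, 96, 116, 170, 101, 40, 108, 41, 57, 136, 45, 32, 158, 176, 153, 73, 36, 133, 19, 105, 15, 130, 172, 178, 51, 84, 12, 104, 66, 35, 5, 103, 117, 119, 17, 28, 4, 154, 22, 131, 121, 94, 39, 159, 125, 69, 61, 111, 67, 163, 100, 91, 13, 53, 161, 23, 80, 37, 82, 114, 93, 90, 64, 137, 173, 127, 146, 72, 87, 38, 31, 30, 81, 165, 177, 102, 168, 24, 29, 132, 70, 10, 27, 55, 59, 34, 56, 8, 129, 44, 83, 63, 9, 78, 139, 71, 138, 122, 43, 134, 147, 21, 3, 26, 106, 143, 46, 160, 74, 164, 49, 7, 1]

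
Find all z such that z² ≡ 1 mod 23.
The square roots of 1 mod 23 are 1 and 22. Verify: 1² = 1 ≡ 1 mod 23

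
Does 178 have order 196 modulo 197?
178^{7} ≡ 1 (mod 197) and 7 < 196, so ord_197(178) = 7 ≠ 196 and 178 is not a primitive root.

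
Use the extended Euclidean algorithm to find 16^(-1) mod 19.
Extended GCD: 16(6) + 19(-5) = 1. So 16^(-1) ≡ 6 (mod 19). Verify: 16 × 6 = 96 ≡ 1 (mod 19)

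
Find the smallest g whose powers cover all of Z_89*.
g = 3. For each prime q|88: 3^{44}≡88, 3^{8}≡64, none ≡ 1, so ord_89(3) = 88 and 3 is a primitive root.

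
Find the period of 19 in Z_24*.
Powers of 19 mod 24: 19^1≡19, 19^2≡1. ord_24(19) = 2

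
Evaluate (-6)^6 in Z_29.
By repeated squaring (mod 29): (-6)^{1}≡23, (-6)^{2}≡7, (-6)^{4}≡20. Then (-6)^{6} = (-6)^{4+2} ≡ 20 × 7 ≡ 24 (mod 29)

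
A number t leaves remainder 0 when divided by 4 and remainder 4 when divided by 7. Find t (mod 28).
M = 4 × 7 = 28. M₁ = 7, y₁ ≡ 3 (mod 4). M₂ = 4, y₂ ≡ 2 (mod 7). t = 0×7×3 + 4×4×2 ≡ 4 (mod 28)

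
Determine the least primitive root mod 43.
g = 3. For each prime q|42: 3^{21}≡42, 3^{14}≡36, 3^{6}≡41, none ≡ 1, so ord_43(3) = 42 and 3 is a primitive root.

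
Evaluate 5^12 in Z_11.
Using Fermat: 5^{10} ≡ 1 mod 11. 12 ≡ 2 mod 10. So 5^{12} ≡ 5^{2} ≡ 3 mod 11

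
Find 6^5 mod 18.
By repeated squaring mod 18: 6^{1}≡6, 6^{2}≡0, 6^{4}≡0. Then 6^{5} = 6^{4+1} ≡ 0 × 6 ≡ 0 mod 18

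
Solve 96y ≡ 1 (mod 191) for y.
Since 191 is prime, by Fermat 96^(-1) ≡ 96^{189} ≡ 2 (mod 191). Verify: 96 × 2 = 192 ≡ 1 (mod 191)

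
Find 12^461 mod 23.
Using Fermat: 12^{22} ≡ 1 mod 23. 461 ≡ 21 mod 22. So 12^{461} ≡ 12^{21} ≡ 2 mod 23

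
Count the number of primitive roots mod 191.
A prime p has φ(p-1) primitive roots; here φ(190) = 72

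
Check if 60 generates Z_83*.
ord_83(60) divides 82. For each prime q|82: 60^{41}≡82, 60^{2}≡31, none ≡ 1. So 60 has order 82 and is a primitive root mod 83.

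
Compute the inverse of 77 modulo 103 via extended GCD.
Extended GCD: 77(-4) + 103(3) = 1. So 77^(-1) ≡ -4 ≡ 99 mod 103. Verify: 77 × 99 = 7623 ≡ 1 mod 103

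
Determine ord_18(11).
Powers of 11 mod 18: 11^1≡11, 11^2≡13, 11^3≡17, 11^4≡7, 11^5≡5, 11^6≡1. Order = 6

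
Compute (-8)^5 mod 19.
By repeated squaring (mod 19): (-8)^{1}≡11, (-8)^{2}≡7, (-8)^{4}≡11. Then (-8)^{5} = (-8)^{4+1} ≡ 11 × 11 ≡ 7 (mod 19)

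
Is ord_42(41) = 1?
Powers of 41 mod 42: 41^1≡41, 41^2≡1. 41^1≡41≢1, so ord ≠ 1. No, the actual order is 2.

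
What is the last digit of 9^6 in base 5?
Using Fermat: 9^{4} ≡ 1 mod 5. 6 ≡ 2 mod 4. So 9^{6} ≡ 9^{2} ≡ 1 mod 5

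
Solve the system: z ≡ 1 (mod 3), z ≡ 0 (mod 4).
M = 3 × 4 = 12. M₁ = 4, y₁ ≡ 1 (mod 3). M₂ = 3, y₂ ≡ 3 (mod 4). z = 1×4×1 + 0×3×3 ≡ 4 (mod 12)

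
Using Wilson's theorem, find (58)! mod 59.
By Wilson's theorem, (58)! ≡ -1 ≡ 58 mod 59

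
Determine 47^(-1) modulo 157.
Since 157 is prime, by Fermat 47^(-1) ≡ 47^{155} ≡ 147 mod 157. Verify: 47 × 147 = 6909 ≡ 1 mod 157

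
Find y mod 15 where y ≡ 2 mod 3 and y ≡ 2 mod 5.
M = 3 × 5 = 15. M₁ = 5, y₁ ≡ 2 mod 3. M₂ = 3, y₂ ≡ 2 mod 5. y = 2×5×2 + 2×3×2 ≡ 2 mod 15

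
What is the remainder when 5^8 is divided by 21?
By repeated squaring mod 21: 5^{1}≡5, 5^{2}≡4, 5^{4}≡16, 5^{8}≡4. So 5^{8} ≡ 4 mod 21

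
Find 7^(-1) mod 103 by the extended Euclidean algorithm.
Extended GCD: 7(-44) + 103(3) = 1. So 7^(-1) ≡ -44 ≡ 59 mod 103. Verify: 7 × 59 = 413 ≡ 1 mod 103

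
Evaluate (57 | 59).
(57/59) = 57^{29} mod 59 = 1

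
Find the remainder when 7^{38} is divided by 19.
By Fermat: 7^{18} ≡ 1 (mod 19). 38 = 2×18 + 2. So 7^{38} ≡ 7^{2} ≡ 11 (mod 19)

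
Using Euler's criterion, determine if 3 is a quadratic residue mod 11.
By Euler's criterion: 3^{5} ≡ 1 mod 11. Since this equals 1, 3 is a QR.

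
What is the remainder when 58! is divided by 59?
By Wilson's theorem, (58)! ≡ -1 ≡ 58 (mod 59)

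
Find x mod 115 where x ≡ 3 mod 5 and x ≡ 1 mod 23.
M = 5 × 23 = 115. M₁ = 23, y₁ ≡ 2 mod 5. M₂ = 5, y₂ ≡ 14 mod 23. x = 3×23×2 + 1×5×14 ≡ 93 mod 115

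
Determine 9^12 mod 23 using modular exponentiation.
By repeated squaring (mod 23): 9^{1}≡9, 9^{2}≡12, 9^{4}≡6, 9^{8}≡13. Then 9^{12} = 9^{8+4} ≡ 13 × 6 ≡ 9 (mod 23)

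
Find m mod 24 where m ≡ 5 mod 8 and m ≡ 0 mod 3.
M = 8 × 3 = 24. M₁ = 3, y₁ ≡ 3 mod 8. M₂ = 8, y₂ ≡ 2 mod 3. m = 5×3×3 + 0×8×2 ≡ 21 mod 24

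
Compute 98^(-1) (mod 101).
Since 101 is prime, by Fermat 98^(-1) ≡ 98^{99} ≡ 67 (mod 101). Verify: 98 × 67 = 6566 ≡ 1 (mod 101)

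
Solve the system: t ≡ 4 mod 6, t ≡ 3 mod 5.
M = 6 × 5 = 30. M₁ = 5, y₁ ≡ 5 mod 6. M₂ = 6, y₂ ≡ 1 mod 5. t = 4×5×5 + 3×6×1 ≡ 28 mod 30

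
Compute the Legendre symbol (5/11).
(5/11) = 5^{5} mod 11 = 1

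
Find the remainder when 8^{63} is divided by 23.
By Fermat: 8^{22} ≡ 1 mod 23. 63 = 2×22 + 19. So 8^{63} ≡ 8^{19} ≡ 4 mod 23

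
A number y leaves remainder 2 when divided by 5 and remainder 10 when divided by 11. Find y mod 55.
M = 5 × 11 = 55. M₁ = 11, y₁ ≡ 1 mod 5. M₂ = 5, y₂ ≡ 9 mod 11. y = 2×11×1 + 10×5×9 ≡ 32 mod 55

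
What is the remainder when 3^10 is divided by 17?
By repeated squaring (mod 17): 3^{1}≡3, 3^{2}≡9, 3^{4}≡13, 3^{8}≡16. Then 3^{10} = 3^{8+2} ≡ 16 × 9 ≡ 8 (mod 17)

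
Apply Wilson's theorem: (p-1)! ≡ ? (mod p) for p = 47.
By Wilson's theorem, (46)! ≡ -1 ≡ 46 mod 47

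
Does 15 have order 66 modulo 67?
15^{11} ≡ 1 (mod 67) and 11 < 66, so ord_67(15) = 11 ≠ 66 and 15 is not a primitive root.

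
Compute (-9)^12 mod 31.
By repeated squaring mod 31: (-9)^{1}≡22, (-9)^{2}≡19, (-9)^{4}≡20, (-9)^{8}≡28. Then (-9)^{12} = (-9)^{8+4} ≡ 28 × 20 ≡ 2 mod 31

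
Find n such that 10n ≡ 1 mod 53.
Since 53 is prime, by Fermat 10^(-1) ≡ 10^{51} ≡ 16 mod 53. Verify: 10 × 16 = 160 ≡ 1 mod 53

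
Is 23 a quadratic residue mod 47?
By Euler's criterion: 23^{23} ≡ 46 mod 47. Since this equals -1 (≡ 46), 23 is not a QR.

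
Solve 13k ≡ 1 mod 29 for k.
Since 29 is prime, by Fermat 13^(-1) ≡ 13^{27} ≡ 9 mod 29. Verify: 13 × 9 = 117 ≡ 1 mod 29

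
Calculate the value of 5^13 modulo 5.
By repeated squaring mod 5: 5^{1}≡0, 5^{2}≡0, 5^{4}≡0, 5^{8}≡0. Then 5^{13} = 5^{8+4+1} ≡ 0 × 0 × 0 ≡ 0 mod 5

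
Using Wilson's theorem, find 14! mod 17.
(16)! = (14)! × (15) × (16) ≡ -1 (mod 17). So (14)! ≡ -1 × [(16)(15)]^(-1) ≡ 8 (mod 17)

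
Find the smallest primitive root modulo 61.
g = 2. For each prime q|60: 2^{30}≡60, 2^{20}≡47, 2^{12}≡9, none ≡ 1, so ord_61(2) = 60 and 2 is a primitive root.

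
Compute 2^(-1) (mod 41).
Since 41 is prime, by Fermat 2^(-1) ≡ 2^{39} ≡ 21 (mod 41). Verify: 2 × 21 = 42 ≡ 1 (mod 41)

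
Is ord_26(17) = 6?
Powers of 17 mod 26: 17^1≡17, 17^2≡3, 17^3≡25, 17^4≡9, 17^5≡23, 17^6≡1. First k with 17^k≡1 is k=6. Yes, ord_26(17) = 6.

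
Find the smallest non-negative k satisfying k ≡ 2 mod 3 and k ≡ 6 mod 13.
M = 3 × 13 = 39. M₁ = 13, y₁ ≡ 1 mod 3. M₂ = 3, y₂ ≡ 9 mod 13. k = 2×13×1 + 6×3×9 ≡ 32 mod 39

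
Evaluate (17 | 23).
(17/23) = 17^{11} mod 23 = -1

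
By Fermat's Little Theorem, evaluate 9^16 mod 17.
By Fermat's Little Theorem, 9^{16} ≡ 1 (mod 17) since 17 is prime and gcd(9, 17) = 1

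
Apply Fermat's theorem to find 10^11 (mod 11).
By Fermat: 10^{10} ≡ 1 (mod 11). So 10^{11} = 10^{10} · 10^{1} ≡ 10^{1} ≡ 10 (mod 11)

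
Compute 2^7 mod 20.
By repeated squaring mod 20: 2^{1}≡2, 2^{2}≡4, 2^{4}≡16. Then 2^{7} = 2^{4+2+1} ≡ 16 × 4 × 2 ≡ 8 mod 20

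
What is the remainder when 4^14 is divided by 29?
By repeated squaring mod 29: 4^{1}≡4, 4^{2}≡16, 4^{4}≡24, 4^{8}≡25. Then 4^{14} = 4^{8+4+2} ≡ 25 × 24 × 16 ≡ 1 mod 29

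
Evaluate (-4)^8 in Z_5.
Using Fermat: (-4)^{4} ≡ 1 mod 5. 8 ≡ 0 mod 4. So (-4)^{8} ≡ (-4)^{0} ≡ 1 mod 5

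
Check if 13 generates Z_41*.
ord_41(13) divides 40. For each prime q|40: 13^{20}≡40, 13^{8}≡10, none ≡ 1. So 13 has order 40 and is a primitive root mod 41.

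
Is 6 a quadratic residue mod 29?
By Euler's criterion: 6^{14} ≡ 1 (mod 29). Since this equals 1, 6 is a QR.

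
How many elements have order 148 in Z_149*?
A prime p has φ(p-1) primitive roots; here φ(148) = 72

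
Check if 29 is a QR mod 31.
By Euler's criterion: 29^{15} ≡ 30 (mod 31). Since this equals -1 (≡ 30), 29 is not a QR.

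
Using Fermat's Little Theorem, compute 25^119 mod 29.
By Fermat: 25^{28} ≡ 1 (mod 29). 119 = 4×28 + 7. So 25^{119} ≡ 25^{7} ≡ 1 (mod 29)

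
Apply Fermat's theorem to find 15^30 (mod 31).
By Fermat's Little Theorem, 15^{30} ≡ 1 (mod 31) since 31 is prime and gcd(15, 31) = 1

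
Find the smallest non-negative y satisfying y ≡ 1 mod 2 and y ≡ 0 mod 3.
M = 2 × 3 = 6. M₁ = 3, y₁ ≡ 1 mod 2. M₂ = 2, y₂ ≡ 2 mod 3. y = 1×3×1 + 0×2×2 ≡ 3 mod 6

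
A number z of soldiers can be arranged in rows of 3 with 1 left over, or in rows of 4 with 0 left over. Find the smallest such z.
M = 3 × 4 = 12. M₁ = 4, y₁ ≡ 1 (mod 3). M₂ = 3, y₂ ≡ 3 (mod 4). z = 1×4×1 + 0×3×3 ≡ 4 (mod 12)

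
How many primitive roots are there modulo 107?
There are φ(107-1) = φ(106) = 52 primitive roots modulo 107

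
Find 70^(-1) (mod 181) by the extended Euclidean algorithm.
Extended GCD: 70(75) + 181(-29) = 1. So 70^(-1) ≡ 75 (mod 181). Verify: 70 × 75 = 5250 ≡ 1 (mod 181)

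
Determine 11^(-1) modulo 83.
Since 83 is prime, by Fermat 11^(-1) ≡ 11^{81} ≡ 68 mod 83. Verify: 11 × 68 = 748 ≡ 1 mod 83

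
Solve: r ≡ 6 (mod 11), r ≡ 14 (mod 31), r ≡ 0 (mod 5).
M = 11 × 31 × 5 = 1705. M₁ = 155, y₁ ≡ 1 (mod 11). M₂ = 55, y₂ ≡ 22 (mod 31). M₃ = 341, y₃ ≡ 1 (mod 5). r = 6×155×1 + 14×55×22 + 0×341×1 ≡ 820 (mod 1705)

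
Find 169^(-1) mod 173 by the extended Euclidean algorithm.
Extended GCD: 169(43) + 173(-42) = 1. So 169^(-1) ≡ 43 mod 173. Verify: 169 × 43 = 7267 ≡ 1 mod 173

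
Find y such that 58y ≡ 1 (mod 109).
Since 109 is prime, by Fermat 58^(-1) ≡ 58^{107} ≡ 47 (mod 109). Verify: 58 × 47 = 2726 ≡ 1 (mod 109)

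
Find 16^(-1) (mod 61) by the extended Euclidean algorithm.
Extended GCD: 16(-19) + 61(5) = 1. So 16^(-1) ≡ -19 ≡ 42 (mod 61). Verify: 16 × 42 = 672 ≡ 1 (mod 61)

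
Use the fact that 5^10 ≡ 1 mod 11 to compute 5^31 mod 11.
By Fermat: 5^{10} ≡ 1 mod 11. 31 = 3×10 + 1. So 5^{31} ≡ 5^{1} ≡ 5 mod 11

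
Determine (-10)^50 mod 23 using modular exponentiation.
Using Fermat: (-10)^{22} ≡ 1 mod 23. 50 ≡ 6 mod 22. So (-10)^{50} ≡ (-10)^{6} ≡ 6 mod 23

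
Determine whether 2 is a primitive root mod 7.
2^{3} ≡ 1 (mod 7) and 3 < 6, so ord_7(2) = 3 ≠ 6 and 2 is not a primitive root.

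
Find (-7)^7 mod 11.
By repeated squaring mod 11: (-7)^{1}≡4, (-7)^{2}≡5, (-7)^{4}≡3. Then (-7)^{7} = (-7)^{4+2+1} ≡ 3 × 5 × 4 ≡ 5 mod 11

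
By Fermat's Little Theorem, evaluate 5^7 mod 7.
By Fermat: 5^{6} ≡ 1 mod 7. So 5^{7} = 5^{6} · 5^{1} ≡ 5^{1} ≡ 5 mod 7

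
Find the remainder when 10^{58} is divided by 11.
By Fermat: 10^{10} ≡ 1 (mod 11). 58 = 5×10 + 8. So 10^{58} ≡ 10^{8} ≡ 1 (mod 11)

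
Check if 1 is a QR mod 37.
By Euler's criterion: 1^{18} ≡ 1 mod 37. Since this equals 1, 1 is a QR.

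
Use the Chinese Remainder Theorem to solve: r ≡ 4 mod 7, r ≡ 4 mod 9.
M = 7 × 9 = 63. M₁ = 9, y₁ ≡ 4 mod 7. M₂ = 7, y₂ ≡ 4 mod 9. r = 4×9×4 + 4×7×4 ≡ 4 mod 63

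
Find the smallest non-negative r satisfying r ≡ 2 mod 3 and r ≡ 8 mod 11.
M = 3 × 11 = 33. M₁ = 11, y₁ ≡ 2 mod 3. M₂ = 3, y₂ ≡ 4 mod 11. r = 2×11×2 + 8×3×4 ≡ 8 mod 33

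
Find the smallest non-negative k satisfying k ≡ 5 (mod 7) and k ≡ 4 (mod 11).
M = 7 × 11 = 77. M₁ = 11, y₁ ≡ 2 (mod 7). M₂ = 7, y₂ ≡ 8 (mod 11). k = 5×11×2 + 4×7×8 ≡ 26 (mod 77)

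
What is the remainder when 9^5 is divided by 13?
By repeated squaring mod 13: 9^{1}≡9, 9^{2}≡3, 9^{4}≡9. Then 9^{5} = 9^{4+1} ≡ 9 × 9 ≡ 3 mod 13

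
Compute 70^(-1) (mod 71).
Since 71 is prime, by Fermat 70^(-1) ≡ 70^{69} ≡ 70 (mod 71). Verify: 70 × 70 = 4900 ≡ 1 (mod 71)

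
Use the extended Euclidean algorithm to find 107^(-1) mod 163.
Extended GCD: 107(32) + 163(-21) = 1. So 107^(-1) ≡ 32 (mod 163). Verify: 107 × 32 = 3424 ≡ 1 (mod 163)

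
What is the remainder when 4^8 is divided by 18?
By repeated squaring mod 18: 4^{1}≡4, 4^{2}≡16, 4^{4}≡4, 4^{8}≡16. So 4^{8} ≡ 16 mod 18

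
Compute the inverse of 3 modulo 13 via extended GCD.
Extended GCD: 3(-4) + 13(1) = 1. So 3^(-1) ≡ -4 ≡ 9 (mod 13). Verify: 3 × 9 = 27 ≡ 1 (mod 13)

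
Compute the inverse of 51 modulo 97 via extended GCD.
Extended GCD: 51(-19) + 97(10) = 1. So 51^(-1) ≡ -19 ≡ 78 mod 97. Verify: 51 × 78 = 3978 ≡ 1 mod 97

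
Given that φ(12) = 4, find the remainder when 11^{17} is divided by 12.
By Euler: 11^{4} ≡ 1 mod 12 since gcd(11, 12) = 1. 17 = 4×4 + 1. So 11^{17} ≡ 11^{1} ≡ 11 mod 12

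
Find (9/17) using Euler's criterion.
(9/17) = 9^{8} mod 17 = 1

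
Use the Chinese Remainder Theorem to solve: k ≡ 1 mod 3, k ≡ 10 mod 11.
M = 3 × 11 = 33. M₁ = 11, y₁ ≡ 2 mod 3. M₂ = 3, y₂ ≡ 4 mod 11. k = 1×11×2 + 10×3×4 ≡ 10 mod 33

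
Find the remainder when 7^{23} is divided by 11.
By Fermat: 7^{10} ≡ 1 (mod 11). 23 = 2×10 + 3. So 7^{23} ≡ 7^{3} ≡ 2 (mod 11)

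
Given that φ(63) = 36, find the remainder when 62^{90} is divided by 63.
By Euler: 62^{36} ≡ 1 (mod 63) since gcd(62, 63) = 1. 90 = 2×36 + 18. So 62^{90} ≡ 62^{18} ≡ 1 (mod 63)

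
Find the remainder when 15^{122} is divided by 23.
By Fermat: 15^{22} ≡ 1 (mod 23). 122 = 5×22 + 12. So 15^{122} ≡ 15^{12} ≡ 8 (mod 23)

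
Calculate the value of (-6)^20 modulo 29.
By repeated squaring (mod 29): (-6)^{1}≡23, (-6)^{2}≡7, (-6)^{4}≡20, (-6)^{8}≡23, (-6)^{16}≡7. Then (-6)^{20} = (-6)^{16+4} ≡ 7 × 20 ≡ 24 (mod 29)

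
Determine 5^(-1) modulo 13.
Since 13 is prime, by Fermat 5^(-1) ≡ 5^{11} ≡ 8 (mod 13). Verify: 5 × 8 = 40 ≡ 1 (mod 13)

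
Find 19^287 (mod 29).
Using Fermat: 19^{28} ≡ 1 (mod 29). 287 ≡ 7 (mod 28). So 19^{287} ≡ 19^{7} ≡ 12 (mod 29)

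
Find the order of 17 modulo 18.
Powers of 17 mod 18: 17^1≡17, 17^2≡1. Order = 2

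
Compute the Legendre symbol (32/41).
(32/41) = 32^{20} mod 41 = 1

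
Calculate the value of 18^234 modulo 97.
Using Fermat: 18^{96} ≡ 1 mod 97. 234 ≡ 42 mod 96. So 18^{234} ≡ 18^{42} ≡ 64 mod 97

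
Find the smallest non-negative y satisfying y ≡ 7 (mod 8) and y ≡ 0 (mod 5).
M = 8 × 5 = 40. M₁ = 5, y₁ ≡ 5 (mod 8). M₂ = 8, y₂ ≡ 2 (mod 5). y = 7×5×5 + 0×8×2 ≡ 15 (mod 40)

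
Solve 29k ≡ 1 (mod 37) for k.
Since 37 is prime, by Fermat 29^(-1) ≡ 29^{35} ≡ 23 (mod 37). Verify: 29 × 23 = 667 ≡ 1 (mod 37)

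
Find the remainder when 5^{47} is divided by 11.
By Fermat: 5^{10} ≡ 1 (mod 11). 47 = 4×10 + 7. So 5^{47} ≡ 5^{7} ≡ 3 (mod 11)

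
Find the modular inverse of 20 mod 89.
Since 89 is prime, by Fermat 20^(-1) ≡ 20^{87} ≡ 49 (mod 89). Verify: 20 × 49 = 980 ≡ 1 (mod 89)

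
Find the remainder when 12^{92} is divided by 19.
By Fermat: 12^{18} ≡ 1 mod 19. 92 = 5×18 + 2. So 12^{92} ≡ 12^{2} ≡ 11 mod 19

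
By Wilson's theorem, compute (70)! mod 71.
By Wilson's theorem, (70)! ≡ -1 ≡ 70 mod 71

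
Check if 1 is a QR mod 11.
By Euler's criterion: 1^{5} ≡ 1 (mod 11). Since this equals 1, 1 is a QR.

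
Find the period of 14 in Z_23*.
Powers of 14 mod 23: 14^1≡14, 14^2≡12, 14^3≡7, 14^4≡6, 14^5≡15, 14^6≡3, 14^7≡19, 14^8≡13, 14^9≡21, 14^10≡18, 14^11≡22, 14^12≡9, 14^13≡11, 14^14≡16, 14^15≡17, 14^16≡8, 14^17≡20, 14^18≡4, 14^19≡10, 14^20≡2, 14^21≡5, 14^22≡1. Order = 22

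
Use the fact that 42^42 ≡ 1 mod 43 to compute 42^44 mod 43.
By Fermat: 42^{42} ≡ 1 mod 43. So 42^{44} = 42^{42} · 42^{2} ≡ 42^{2} ≡ 1 mod 43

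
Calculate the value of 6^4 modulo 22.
6^{4} = 1296 ≡ 20 (mod 22)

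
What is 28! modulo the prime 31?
(30)! = (28)! × (29) × (30) ≡ -1 (mod 31). So (28)! ≡ -1 × [(30)(29)]^(-1) ≡ 15 (mod 31)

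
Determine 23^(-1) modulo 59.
Since 59 is prime, by Fermat 23^(-1) ≡ 23^{57} ≡ 18 (mod 59). Verify: 23 × 18 = 414 ≡ 1 (mod 59)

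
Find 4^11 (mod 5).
Using Fermat: 4^{4} ≡ 1 (mod 5). 11 ≡ 3 (mod 4). So 4^{11} ≡ 4^{3} ≡ 4 (mod 5)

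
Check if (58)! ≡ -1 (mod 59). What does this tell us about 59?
(58)! mod 59 = 58. Since this equals -1 (mod 59), Wilson confirms 59 is prime.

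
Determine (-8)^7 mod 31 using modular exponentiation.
By repeated squaring (mod 31): (-8)^{1}≡23, (-8)^{2}≡2, (-8)^{4}≡4. Then (-8)^{7} = (-8)^{4+2+1} ≡ 4 × 2 × 23 ≡ 29 (mod 31)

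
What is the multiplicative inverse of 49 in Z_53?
Since 53 is prime, by Fermat 49^(-1) ≡ 49^{51} ≡ 13 (mod 53). Verify: 49 × 13 = 637 ≡ 1 (mod 53)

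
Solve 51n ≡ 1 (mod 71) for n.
Since 71 is prime, by Fermat 51^(-1) ≡ 51^{69} ≡ 39 (mod 71). Verify: 51 × 39 = 1989 ≡ 1 (mod 71)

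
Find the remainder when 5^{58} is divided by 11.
By Fermat: 5^{10} ≡ 1 mod 11. 58 = 5×10 + 8. So 5^{58} ≡ 5^{8} ≡ 4 mod 11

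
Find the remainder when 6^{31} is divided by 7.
By Fermat: 6^{6} ≡ 1 (mod 7). 31 = 5×6 + 1. So 6^{31} ≡ 6^{1} ≡ 6 (mod 7)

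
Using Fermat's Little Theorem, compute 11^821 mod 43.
By Fermat: 11^{42} ≡ 1 (mod 43). 821 ≡ 23 (mod 42). So 11^{821} ≡ 11^{23} ≡ 35 (mod 43)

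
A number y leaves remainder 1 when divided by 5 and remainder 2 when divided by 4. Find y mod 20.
M = 5 × 4 = 20. M₁ = 4, y₁ ≡ 4 mod 5. M₂ = 5, y₂ ≡ 1 mod 4. y = 1×4×4 + 2×5×1 ≡ 6 mod 20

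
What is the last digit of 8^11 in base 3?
Using Fermat: 8^{2} ≡ 1 mod 3. 11 ≡ 1 mod 2. So 8^{11} ≡ 8^{1} ≡ 2 mod 3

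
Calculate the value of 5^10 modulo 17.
By repeated squaring (mod 17): 5^{1}≡5, 5^{2}≡8, 5^{4}≡13, 5^{8}≡16. Then 5^{10} = 5^{8+2} ≡ 16 × 8 ≡ 9 (mod 17)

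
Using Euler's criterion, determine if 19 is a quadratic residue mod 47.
By Euler's criterion: 19^{23} ≡ 46 mod 47. Since this equals -1 (≡ 46), 19 is not a QR.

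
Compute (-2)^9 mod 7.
Using Fermat: (-2)^{6} ≡ 1 mod 7. 9 ≡ 3 mod 6. So (-2)^{9} ≡ (-2)^{3} ≡ 6 mod 7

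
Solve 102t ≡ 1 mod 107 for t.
Since 107 is prime, by Fermat 102^(-1) ≡ 102^{105} ≡ 64 mod 107. Verify: 102 × 64 = 6528 ≡ 1 mod 107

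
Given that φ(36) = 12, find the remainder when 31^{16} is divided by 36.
By Euler: 31^{12} ≡ 1 (mod 36) since gcd(31, 36) = 1. 16 = 1×12 + 4. So 31^{16} ≡ 31^{4} ≡ 13 (mod 36)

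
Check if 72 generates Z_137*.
72^{17} ≡ 1 (mod 137) and 17 < 136, so ord_137(72) = 17 ≠ 136 and 72 is not a primitive root.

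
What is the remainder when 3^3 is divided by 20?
3^{3} = 27 ≡ 7 mod 20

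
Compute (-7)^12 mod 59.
By repeated squaring (mod 59): (-7)^{1}≡52, (-7)^{2}≡49, (-7)^{4}≡41, (-7)^{8}≡29. Then (-7)^{12} = (-7)^{8+4} ≡ 29 × 41 ≡ 9 (mod 59)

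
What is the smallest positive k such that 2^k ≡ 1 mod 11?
Powers of 2 mod 11: 2^1≡2, 2^2≡4, 2^3≡8, 2^4≡5, 2^5≡10, 2^6≡9, 2^7≡7, 2^8≡3, 2^9≡6, 2^10≡1. So the order of 2 is 10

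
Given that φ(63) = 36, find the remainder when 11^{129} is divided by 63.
By Euler: 11^{36} ≡ 1 (mod 63) since gcd(11, 63) = 1. 129 = 3×36 + 21. So 11^{129} ≡ 11^{21} ≡ 8 (mod 63)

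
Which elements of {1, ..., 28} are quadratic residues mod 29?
Quadratic residues modulo 29: {1, 4, 5, 6, 7, 9, 13, 16, 20, 22, 23, 24, 25, 28}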